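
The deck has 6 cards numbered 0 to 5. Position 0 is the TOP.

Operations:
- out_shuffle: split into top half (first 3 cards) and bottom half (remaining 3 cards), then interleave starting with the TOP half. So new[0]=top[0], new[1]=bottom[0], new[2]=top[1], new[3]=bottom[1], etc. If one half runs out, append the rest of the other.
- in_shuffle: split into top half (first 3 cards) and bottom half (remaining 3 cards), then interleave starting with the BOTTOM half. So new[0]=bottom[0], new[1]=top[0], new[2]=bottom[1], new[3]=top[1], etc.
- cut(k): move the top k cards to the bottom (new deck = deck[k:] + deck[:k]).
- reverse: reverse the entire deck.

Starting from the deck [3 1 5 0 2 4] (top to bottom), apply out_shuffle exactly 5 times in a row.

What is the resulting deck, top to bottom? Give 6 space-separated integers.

Answer: 3 0 1 2 5 4

Derivation:
After op 1 (out_shuffle): [3 0 1 2 5 4]
After op 2 (out_shuffle): [3 2 0 5 1 4]
After op 3 (out_shuffle): [3 5 2 1 0 4]
After op 4 (out_shuffle): [3 1 5 0 2 4]
After op 5 (out_shuffle): [3 0 1 2 5 4]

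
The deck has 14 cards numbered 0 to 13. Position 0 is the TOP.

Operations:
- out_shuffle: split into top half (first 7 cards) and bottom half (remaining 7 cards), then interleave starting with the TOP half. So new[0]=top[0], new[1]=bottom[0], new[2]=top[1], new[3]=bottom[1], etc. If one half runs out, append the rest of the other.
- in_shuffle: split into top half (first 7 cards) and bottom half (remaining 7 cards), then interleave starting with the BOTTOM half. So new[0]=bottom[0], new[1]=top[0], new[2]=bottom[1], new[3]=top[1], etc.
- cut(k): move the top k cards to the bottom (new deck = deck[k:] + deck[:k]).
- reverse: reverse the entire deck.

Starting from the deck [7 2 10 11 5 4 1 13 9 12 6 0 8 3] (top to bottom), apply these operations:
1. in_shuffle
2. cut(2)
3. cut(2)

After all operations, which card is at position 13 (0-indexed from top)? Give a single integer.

Answer: 2

Derivation:
After op 1 (in_shuffle): [13 7 9 2 12 10 6 11 0 5 8 4 3 1]
After op 2 (cut(2)): [9 2 12 10 6 11 0 5 8 4 3 1 13 7]
After op 3 (cut(2)): [12 10 6 11 0 5 8 4 3 1 13 7 9 2]
Position 13: card 2.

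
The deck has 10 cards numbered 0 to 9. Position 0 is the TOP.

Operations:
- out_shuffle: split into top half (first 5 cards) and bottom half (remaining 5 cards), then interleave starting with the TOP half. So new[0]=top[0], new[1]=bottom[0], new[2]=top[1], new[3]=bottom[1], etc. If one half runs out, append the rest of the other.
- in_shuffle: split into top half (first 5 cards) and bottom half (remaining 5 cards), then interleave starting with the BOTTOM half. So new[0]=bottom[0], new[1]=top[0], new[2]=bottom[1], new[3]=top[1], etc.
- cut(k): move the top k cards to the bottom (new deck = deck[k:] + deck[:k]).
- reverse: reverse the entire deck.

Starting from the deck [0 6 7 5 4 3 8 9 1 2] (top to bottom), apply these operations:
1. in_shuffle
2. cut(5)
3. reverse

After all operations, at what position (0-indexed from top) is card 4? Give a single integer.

After op 1 (in_shuffle): [3 0 8 6 9 7 1 5 2 4]
After op 2 (cut(5)): [7 1 5 2 4 3 0 8 6 9]
After op 3 (reverse): [9 6 8 0 3 4 2 5 1 7]
Card 4 is at position 5.

Answer: 5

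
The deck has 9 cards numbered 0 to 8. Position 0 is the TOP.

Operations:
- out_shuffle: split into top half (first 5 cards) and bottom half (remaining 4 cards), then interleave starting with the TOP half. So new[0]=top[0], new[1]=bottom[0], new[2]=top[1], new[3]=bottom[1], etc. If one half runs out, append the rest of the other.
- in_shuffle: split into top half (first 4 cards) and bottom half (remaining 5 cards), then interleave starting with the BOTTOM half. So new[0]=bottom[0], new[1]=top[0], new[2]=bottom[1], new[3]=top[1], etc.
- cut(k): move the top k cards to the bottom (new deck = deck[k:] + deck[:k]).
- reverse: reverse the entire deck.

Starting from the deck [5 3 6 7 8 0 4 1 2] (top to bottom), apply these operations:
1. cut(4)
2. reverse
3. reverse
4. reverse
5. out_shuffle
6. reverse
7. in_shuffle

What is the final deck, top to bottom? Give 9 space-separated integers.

After op 1 (cut(4)): [8 0 4 1 2 5 3 6 7]
After op 2 (reverse): [7 6 3 5 2 1 4 0 8]
After op 3 (reverse): [8 0 4 1 2 5 3 6 7]
After op 4 (reverse): [7 6 3 5 2 1 4 0 8]
After op 5 (out_shuffle): [7 1 6 4 3 0 5 8 2]
After op 6 (reverse): [2 8 5 0 3 4 6 1 7]
After op 7 (in_shuffle): [3 2 4 8 6 5 1 0 7]

Answer: 3 2 4 8 6 5 1 0 7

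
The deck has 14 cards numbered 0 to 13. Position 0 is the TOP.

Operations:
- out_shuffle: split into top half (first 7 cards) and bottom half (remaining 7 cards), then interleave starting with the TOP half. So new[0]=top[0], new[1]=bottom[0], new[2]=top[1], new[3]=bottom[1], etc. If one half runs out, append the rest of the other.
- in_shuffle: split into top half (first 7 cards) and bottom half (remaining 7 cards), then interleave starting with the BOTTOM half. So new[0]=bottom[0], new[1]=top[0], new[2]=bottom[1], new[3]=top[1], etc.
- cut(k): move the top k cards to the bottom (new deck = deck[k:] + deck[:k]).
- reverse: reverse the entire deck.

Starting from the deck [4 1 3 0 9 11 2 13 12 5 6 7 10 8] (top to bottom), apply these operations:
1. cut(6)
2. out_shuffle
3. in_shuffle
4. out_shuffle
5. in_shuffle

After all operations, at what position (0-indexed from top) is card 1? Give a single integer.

Answer: 4

Derivation:
After op 1 (cut(6)): [2 13 12 5 6 7 10 8 4 1 3 0 9 11]
After op 2 (out_shuffle): [2 8 13 4 12 1 5 3 6 0 7 9 10 11]
After op 3 (in_shuffle): [3 2 6 8 0 13 7 4 9 12 10 1 11 5]
After op 4 (out_shuffle): [3 4 2 9 6 12 8 10 0 1 13 11 7 5]
After op 5 (in_shuffle): [10 3 0 4 1 2 13 9 11 6 7 12 5 8]
Card 1 is at position 4.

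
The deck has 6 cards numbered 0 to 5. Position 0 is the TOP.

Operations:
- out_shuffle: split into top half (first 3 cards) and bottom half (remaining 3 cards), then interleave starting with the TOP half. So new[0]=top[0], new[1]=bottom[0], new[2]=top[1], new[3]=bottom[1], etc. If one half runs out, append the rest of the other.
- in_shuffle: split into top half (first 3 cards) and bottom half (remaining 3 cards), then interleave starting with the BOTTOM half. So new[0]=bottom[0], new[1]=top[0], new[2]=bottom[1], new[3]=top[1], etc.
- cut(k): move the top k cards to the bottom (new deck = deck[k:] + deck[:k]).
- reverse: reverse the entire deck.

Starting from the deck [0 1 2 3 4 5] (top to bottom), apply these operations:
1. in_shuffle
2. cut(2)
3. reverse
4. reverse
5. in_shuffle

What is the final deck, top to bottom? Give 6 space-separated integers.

After op 1 (in_shuffle): [3 0 4 1 5 2]
After op 2 (cut(2)): [4 1 5 2 3 0]
After op 3 (reverse): [0 3 2 5 1 4]
After op 4 (reverse): [4 1 5 2 3 0]
After op 5 (in_shuffle): [2 4 3 1 0 5]

Answer: 2 4 3 1 0 5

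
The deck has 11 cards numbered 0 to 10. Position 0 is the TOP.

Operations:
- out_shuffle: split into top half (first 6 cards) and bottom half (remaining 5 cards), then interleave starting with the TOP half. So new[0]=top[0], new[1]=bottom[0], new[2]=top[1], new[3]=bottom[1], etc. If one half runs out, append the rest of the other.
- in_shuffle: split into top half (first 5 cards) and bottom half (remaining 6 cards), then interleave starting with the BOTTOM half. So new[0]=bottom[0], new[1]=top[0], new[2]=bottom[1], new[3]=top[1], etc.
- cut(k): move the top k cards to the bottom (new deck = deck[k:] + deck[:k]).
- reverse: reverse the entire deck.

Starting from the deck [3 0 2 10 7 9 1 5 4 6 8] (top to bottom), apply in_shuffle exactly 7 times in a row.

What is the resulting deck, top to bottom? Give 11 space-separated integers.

Answer: 5 7 0 6 1 10 3 4 9 2 8

Derivation:
After op 1 (in_shuffle): [9 3 1 0 5 2 4 10 6 7 8]
After op 2 (in_shuffle): [2 9 4 3 10 1 6 0 7 5 8]
After op 3 (in_shuffle): [1 2 6 9 0 4 7 3 5 10 8]
After op 4 (in_shuffle): [4 1 7 2 3 6 5 9 10 0 8]
After op 5 (in_shuffle): [6 4 5 1 9 7 10 2 0 3 8]
After op 6 (in_shuffle): [7 6 10 4 2 5 0 1 3 9 8]
After op 7 (in_shuffle): [5 7 0 6 1 10 3 4 9 2 8]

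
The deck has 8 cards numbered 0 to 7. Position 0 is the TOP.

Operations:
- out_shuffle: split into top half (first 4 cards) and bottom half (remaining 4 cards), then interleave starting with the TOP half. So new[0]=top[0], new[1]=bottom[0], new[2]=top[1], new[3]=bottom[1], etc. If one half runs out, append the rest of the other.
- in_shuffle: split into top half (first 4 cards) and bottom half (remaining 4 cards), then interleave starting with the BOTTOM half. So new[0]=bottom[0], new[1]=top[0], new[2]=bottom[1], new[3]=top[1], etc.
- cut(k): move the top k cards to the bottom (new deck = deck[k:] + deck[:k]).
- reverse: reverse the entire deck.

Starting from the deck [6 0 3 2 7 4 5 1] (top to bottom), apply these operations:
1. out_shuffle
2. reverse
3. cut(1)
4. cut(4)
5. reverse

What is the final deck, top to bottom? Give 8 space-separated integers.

Answer: 4 3 5 2 1 6 7 0

Derivation:
After op 1 (out_shuffle): [6 7 0 4 3 5 2 1]
After op 2 (reverse): [1 2 5 3 4 0 7 6]
After op 3 (cut(1)): [2 5 3 4 0 7 6 1]
After op 4 (cut(4)): [0 7 6 1 2 5 3 4]
After op 5 (reverse): [4 3 5 2 1 6 7 0]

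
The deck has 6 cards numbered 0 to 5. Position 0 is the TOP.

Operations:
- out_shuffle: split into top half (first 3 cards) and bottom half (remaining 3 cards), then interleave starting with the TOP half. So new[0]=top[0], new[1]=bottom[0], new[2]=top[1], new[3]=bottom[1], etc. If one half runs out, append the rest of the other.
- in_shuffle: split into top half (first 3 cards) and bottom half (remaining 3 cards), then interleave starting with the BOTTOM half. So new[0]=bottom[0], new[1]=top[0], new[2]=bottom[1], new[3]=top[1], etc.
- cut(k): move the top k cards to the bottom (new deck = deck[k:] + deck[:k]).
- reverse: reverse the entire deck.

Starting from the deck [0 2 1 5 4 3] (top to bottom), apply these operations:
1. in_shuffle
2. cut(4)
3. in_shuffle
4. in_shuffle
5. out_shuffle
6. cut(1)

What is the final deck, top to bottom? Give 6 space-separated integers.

Answer: 3 0 5 2 4 1

Derivation:
After op 1 (in_shuffle): [5 0 4 2 3 1]
After op 2 (cut(4)): [3 1 5 0 4 2]
After op 3 (in_shuffle): [0 3 4 1 2 5]
After op 4 (in_shuffle): [1 0 2 3 5 4]
After op 5 (out_shuffle): [1 3 0 5 2 4]
After op 6 (cut(1)): [3 0 5 2 4 1]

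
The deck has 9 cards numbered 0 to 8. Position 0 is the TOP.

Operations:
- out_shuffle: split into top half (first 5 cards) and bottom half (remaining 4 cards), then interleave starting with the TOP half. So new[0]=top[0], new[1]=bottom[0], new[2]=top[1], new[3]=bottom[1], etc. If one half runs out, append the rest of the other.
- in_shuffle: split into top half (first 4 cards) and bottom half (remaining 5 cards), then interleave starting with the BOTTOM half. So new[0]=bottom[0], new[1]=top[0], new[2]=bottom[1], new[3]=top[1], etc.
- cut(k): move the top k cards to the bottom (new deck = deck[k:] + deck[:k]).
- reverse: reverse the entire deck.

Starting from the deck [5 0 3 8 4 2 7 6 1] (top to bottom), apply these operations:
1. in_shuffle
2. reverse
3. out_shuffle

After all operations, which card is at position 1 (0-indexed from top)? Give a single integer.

Answer: 0

Derivation:
After op 1 (in_shuffle): [4 5 2 0 7 3 6 8 1]
After op 2 (reverse): [1 8 6 3 7 0 2 5 4]
After op 3 (out_shuffle): [1 0 8 2 6 5 3 4 7]
Position 1: card 0.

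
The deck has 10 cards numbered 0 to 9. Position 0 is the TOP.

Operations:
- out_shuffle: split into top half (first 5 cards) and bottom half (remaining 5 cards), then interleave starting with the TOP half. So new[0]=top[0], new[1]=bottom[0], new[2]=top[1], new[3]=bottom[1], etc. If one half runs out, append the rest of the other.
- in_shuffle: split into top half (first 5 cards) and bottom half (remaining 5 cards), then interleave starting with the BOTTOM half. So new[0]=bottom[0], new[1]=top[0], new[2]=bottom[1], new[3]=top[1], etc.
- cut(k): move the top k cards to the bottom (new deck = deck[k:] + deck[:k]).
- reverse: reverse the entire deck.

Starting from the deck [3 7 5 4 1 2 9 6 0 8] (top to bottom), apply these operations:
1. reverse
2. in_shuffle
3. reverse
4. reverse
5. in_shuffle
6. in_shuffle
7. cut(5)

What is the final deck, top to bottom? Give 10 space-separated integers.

Answer: 7 2 8 5 9 4 6 3 1 0

Derivation:
After op 1 (reverse): [8 0 6 9 2 1 4 5 7 3]
After op 2 (in_shuffle): [1 8 4 0 5 6 7 9 3 2]
After op 3 (reverse): [2 3 9 7 6 5 0 4 8 1]
After op 4 (reverse): [1 8 4 0 5 6 7 9 3 2]
After op 5 (in_shuffle): [6 1 7 8 9 4 3 0 2 5]
After op 6 (in_shuffle): [4 6 3 1 0 7 2 8 5 9]
After op 7 (cut(5)): [7 2 8 5 9 4 6 3 1 0]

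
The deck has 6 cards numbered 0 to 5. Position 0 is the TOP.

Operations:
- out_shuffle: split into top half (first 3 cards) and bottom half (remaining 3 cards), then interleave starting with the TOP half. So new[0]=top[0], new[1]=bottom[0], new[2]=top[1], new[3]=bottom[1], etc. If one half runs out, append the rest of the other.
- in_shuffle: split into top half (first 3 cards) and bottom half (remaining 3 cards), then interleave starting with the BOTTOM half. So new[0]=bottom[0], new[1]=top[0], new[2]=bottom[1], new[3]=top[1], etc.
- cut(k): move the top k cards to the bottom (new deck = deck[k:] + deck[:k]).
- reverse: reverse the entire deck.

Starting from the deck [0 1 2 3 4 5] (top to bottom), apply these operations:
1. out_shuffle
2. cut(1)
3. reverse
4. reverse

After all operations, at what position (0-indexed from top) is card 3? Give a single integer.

After op 1 (out_shuffle): [0 3 1 4 2 5]
After op 2 (cut(1)): [3 1 4 2 5 0]
After op 3 (reverse): [0 5 2 4 1 3]
After op 4 (reverse): [3 1 4 2 5 0]
Card 3 is at position 0.

Answer: 0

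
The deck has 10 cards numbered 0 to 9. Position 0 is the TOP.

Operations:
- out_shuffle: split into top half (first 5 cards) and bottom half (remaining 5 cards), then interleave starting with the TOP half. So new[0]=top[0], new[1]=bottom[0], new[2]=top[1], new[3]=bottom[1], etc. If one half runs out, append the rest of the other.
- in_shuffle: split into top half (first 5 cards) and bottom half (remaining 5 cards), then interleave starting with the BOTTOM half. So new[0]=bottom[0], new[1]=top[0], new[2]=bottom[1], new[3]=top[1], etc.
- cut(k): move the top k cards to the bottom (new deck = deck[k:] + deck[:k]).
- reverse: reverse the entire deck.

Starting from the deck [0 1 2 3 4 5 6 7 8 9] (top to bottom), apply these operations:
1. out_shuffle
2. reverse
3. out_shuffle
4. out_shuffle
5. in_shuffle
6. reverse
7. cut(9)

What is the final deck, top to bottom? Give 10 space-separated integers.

After op 1 (out_shuffle): [0 5 1 6 2 7 3 8 4 9]
After op 2 (reverse): [9 4 8 3 7 2 6 1 5 0]
After op 3 (out_shuffle): [9 2 4 6 8 1 3 5 7 0]
After op 4 (out_shuffle): [9 1 2 3 4 5 6 7 8 0]
After op 5 (in_shuffle): [5 9 6 1 7 2 8 3 0 4]
After op 6 (reverse): [4 0 3 8 2 7 1 6 9 5]
After op 7 (cut(9)): [5 4 0 3 8 2 7 1 6 9]

Answer: 5 4 0 3 8 2 7 1 6 9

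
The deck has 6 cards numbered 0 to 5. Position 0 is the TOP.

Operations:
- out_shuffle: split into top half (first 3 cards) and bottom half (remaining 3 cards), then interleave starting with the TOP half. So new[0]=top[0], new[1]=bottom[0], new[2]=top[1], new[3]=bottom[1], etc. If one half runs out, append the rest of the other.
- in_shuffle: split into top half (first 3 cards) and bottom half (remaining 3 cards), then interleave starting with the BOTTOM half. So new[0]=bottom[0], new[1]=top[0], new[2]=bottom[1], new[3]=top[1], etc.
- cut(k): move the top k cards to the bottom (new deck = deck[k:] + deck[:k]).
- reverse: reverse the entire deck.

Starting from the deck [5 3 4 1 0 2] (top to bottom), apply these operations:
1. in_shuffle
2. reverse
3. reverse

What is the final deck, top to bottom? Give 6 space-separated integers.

Answer: 1 5 0 3 2 4

Derivation:
After op 1 (in_shuffle): [1 5 0 3 2 4]
After op 2 (reverse): [4 2 3 0 5 1]
After op 3 (reverse): [1 5 0 3 2 4]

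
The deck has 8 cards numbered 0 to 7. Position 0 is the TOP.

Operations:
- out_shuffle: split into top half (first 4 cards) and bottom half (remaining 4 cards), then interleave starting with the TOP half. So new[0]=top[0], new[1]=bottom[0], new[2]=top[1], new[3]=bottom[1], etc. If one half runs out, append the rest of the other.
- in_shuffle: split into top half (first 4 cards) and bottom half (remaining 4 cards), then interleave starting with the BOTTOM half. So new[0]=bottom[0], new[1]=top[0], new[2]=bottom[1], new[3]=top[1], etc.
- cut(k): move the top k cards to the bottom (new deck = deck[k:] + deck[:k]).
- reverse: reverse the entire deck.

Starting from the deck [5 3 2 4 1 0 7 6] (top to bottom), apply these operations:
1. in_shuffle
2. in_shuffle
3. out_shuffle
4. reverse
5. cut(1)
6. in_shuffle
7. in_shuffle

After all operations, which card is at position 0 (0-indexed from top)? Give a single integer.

After op 1 (in_shuffle): [1 5 0 3 7 2 6 4]
After op 2 (in_shuffle): [7 1 2 5 6 0 4 3]
After op 3 (out_shuffle): [7 6 1 0 2 4 5 3]
After op 4 (reverse): [3 5 4 2 0 1 6 7]
After op 5 (cut(1)): [5 4 2 0 1 6 7 3]
After op 6 (in_shuffle): [1 5 6 4 7 2 3 0]
After op 7 (in_shuffle): [7 1 2 5 3 6 0 4]
Position 0: card 7.

Answer: 7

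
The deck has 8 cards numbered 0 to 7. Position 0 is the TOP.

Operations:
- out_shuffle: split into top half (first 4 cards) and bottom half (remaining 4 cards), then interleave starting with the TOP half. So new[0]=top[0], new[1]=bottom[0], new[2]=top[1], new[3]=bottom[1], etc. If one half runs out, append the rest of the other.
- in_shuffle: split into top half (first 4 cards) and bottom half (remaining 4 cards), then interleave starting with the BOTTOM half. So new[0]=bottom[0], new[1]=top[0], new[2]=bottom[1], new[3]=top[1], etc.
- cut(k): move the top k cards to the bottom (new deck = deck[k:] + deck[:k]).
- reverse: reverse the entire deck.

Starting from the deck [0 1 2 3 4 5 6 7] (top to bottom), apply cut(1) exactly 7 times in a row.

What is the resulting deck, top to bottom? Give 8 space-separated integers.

After op 1 (cut(1)): [1 2 3 4 5 6 7 0]
After op 2 (cut(1)): [2 3 4 5 6 7 0 1]
After op 3 (cut(1)): [3 4 5 6 7 0 1 2]
After op 4 (cut(1)): [4 5 6 7 0 1 2 3]
After op 5 (cut(1)): [5 6 7 0 1 2 3 4]
After op 6 (cut(1)): [6 7 0 1 2 3 4 5]
After op 7 (cut(1)): [7 0 1 2 3 4 5 6]

Answer: 7 0 1 2 3 4 5 6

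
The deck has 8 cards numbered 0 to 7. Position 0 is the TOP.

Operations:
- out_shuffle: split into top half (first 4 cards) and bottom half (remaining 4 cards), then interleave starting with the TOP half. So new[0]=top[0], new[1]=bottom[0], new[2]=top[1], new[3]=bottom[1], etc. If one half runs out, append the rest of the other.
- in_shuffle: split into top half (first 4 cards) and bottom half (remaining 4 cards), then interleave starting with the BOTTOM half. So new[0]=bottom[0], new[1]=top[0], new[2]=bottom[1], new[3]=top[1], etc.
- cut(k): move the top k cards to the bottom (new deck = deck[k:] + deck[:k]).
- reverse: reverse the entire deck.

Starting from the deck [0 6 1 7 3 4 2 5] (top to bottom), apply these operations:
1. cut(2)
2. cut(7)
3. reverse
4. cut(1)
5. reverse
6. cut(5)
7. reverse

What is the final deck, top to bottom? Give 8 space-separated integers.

Answer: 3 7 1 6 0 5 2 4

Derivation:
After op 1 (cut(2)): [1 7 3 4 2 5 0 6]
After op 2 (cut(7)): [6 1 7 3 4 2 5 0]
After op 3 (reverse): [0 5 2 4 3 7 1 6]
After op 4 (cut(1)): [5 2 4 3 7 1 6 0]
After op 5 (reverse): [0 6 1 7 3 4 2 5]
After op 6 (cut(5)): [4 2 5 0 6 1 7 3]
After op 7 (reverse): [3 7 1 6 0 5 2 4]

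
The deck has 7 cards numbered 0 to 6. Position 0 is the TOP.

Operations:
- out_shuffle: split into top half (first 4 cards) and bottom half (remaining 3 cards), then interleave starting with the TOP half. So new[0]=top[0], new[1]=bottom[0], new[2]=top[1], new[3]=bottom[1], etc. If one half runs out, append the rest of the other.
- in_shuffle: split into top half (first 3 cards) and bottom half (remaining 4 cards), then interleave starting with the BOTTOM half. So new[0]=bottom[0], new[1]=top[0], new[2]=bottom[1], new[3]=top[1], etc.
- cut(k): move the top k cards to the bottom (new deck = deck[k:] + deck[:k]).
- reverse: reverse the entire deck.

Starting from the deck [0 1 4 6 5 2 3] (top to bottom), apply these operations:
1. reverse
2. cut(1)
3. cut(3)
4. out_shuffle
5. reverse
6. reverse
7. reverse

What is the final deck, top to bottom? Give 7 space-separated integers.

Answer: 3 6 0 5 1 2 4

Derivation:
After op 1 (reverse): [3 2 5 6 4 1 0]
After op 2 (cut(1)): [2 5 6 4 1 0 3]
After op 3 (cut(3)): [4 1 0 3 2 5 6]
After op 4 (out_shuffle): [4 2 1 5 0 6 3]
After op 5 (reverse): [3 6 0 5 1 2 4]
After op 6 (reverse): [4 2 1 5 0 6 3]
After op 7 (reverse): [3 6 0 5 1 2 4]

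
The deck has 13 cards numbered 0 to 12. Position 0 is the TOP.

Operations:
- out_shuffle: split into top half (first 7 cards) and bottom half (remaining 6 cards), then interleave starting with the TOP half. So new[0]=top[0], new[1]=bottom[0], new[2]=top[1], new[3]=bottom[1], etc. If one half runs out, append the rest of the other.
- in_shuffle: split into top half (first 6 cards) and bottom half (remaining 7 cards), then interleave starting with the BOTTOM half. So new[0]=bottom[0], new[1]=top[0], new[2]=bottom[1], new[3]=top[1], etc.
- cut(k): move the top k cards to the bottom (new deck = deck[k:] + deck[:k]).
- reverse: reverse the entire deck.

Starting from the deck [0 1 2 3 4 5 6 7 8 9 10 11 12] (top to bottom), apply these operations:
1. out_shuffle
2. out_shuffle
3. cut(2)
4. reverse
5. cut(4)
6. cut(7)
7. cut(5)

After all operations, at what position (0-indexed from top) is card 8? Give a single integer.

Answer: 5

Derivation:
After op 1 (out_shuffle): [0 7 1 8 2 9 3 10 4 11 5 12 6]
After op 2 (out_shuffle): [0 10 7 4 1 11 8 5 2 12 9 6 3]
After op 3 (cut(2)): [7 4 1 11 8 5 2 12 9 6 3 0 10]
After op 4 (reverse): [10 0 3 6 9 12 2 5 8 11 1 4 7]
After op 5 (cut(4)): [9 12 2 5 8 11 1 4 7 10 0 3 6]
After op 6 (cut(7)): [4 7 10 0 3 6 9 12 2 5 8 11 1]
After op 7 (cut(5)): [6 9 12 2 5 8 11 1 4 7 10 0 3]
Card 8 is at position 5.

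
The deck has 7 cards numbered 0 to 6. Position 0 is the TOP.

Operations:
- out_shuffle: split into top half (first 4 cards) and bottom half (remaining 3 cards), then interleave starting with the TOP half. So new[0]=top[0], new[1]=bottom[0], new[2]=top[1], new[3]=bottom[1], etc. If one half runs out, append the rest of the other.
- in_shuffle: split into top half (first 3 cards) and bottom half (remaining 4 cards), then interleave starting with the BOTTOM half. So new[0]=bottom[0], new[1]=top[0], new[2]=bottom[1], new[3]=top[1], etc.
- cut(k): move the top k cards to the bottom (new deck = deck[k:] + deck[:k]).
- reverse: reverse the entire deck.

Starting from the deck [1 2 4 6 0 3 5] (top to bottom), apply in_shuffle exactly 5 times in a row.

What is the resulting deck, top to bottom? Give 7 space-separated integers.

Answer: 2 6 3 1 4 0 5

Derivation:
After op 1 (in_shuffle): [6 1 0 2 3 4 5]
After op 2 (in_shuffle): [2 6 3 1 4 0 5]
After op 3 (in_shuffle): [1 2 4 6 0 3 5]
After op 4 (in_shuffle): [6 1 0 2 3 4 5]
After op 5 (in_shuffle): [2 6 3 1 4 0 5]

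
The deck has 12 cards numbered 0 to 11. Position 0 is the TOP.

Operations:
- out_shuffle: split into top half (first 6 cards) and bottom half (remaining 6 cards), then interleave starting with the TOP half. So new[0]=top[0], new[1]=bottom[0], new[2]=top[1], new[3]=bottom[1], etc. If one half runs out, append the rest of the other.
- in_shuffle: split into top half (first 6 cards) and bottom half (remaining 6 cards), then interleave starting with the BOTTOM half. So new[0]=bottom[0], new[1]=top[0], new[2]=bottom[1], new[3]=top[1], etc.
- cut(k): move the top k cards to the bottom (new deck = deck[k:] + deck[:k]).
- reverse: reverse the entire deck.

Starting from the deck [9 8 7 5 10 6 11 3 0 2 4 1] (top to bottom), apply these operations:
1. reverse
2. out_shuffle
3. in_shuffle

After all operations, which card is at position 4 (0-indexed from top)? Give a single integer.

Answer: 3

Derivation:
After op 1 (reverse): [1 4 2 0 3 11 6 10 5 7 8 9]
After op 2 (out_shuffle): [1 6 4 10 2 5 0 7 3 8 11 9]
After op 3 (in_shuffle): [0 1 7 6 3 4 8 10 11 2 9 5]
Position 4: card 3.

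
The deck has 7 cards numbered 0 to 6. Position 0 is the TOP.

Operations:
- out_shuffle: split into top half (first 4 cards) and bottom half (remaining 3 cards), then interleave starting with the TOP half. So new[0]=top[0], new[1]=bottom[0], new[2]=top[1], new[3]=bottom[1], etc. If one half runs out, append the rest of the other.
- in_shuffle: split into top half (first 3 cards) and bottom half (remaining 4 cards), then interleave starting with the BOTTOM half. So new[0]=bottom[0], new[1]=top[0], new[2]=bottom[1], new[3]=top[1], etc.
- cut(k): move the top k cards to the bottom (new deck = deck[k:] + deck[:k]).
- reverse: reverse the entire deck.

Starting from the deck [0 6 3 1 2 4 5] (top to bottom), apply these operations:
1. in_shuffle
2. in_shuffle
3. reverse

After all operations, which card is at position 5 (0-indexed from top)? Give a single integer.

Answer: 1

Derivation:
After op 1 (in_shuffle): [1 0 2 6 4 3 5]
After op 2 (in_shuffle): [6 1 4 0 3 2 5]
After op 3 (reverse): [5 2 3 0 4 1 6]
Position 5: card 1.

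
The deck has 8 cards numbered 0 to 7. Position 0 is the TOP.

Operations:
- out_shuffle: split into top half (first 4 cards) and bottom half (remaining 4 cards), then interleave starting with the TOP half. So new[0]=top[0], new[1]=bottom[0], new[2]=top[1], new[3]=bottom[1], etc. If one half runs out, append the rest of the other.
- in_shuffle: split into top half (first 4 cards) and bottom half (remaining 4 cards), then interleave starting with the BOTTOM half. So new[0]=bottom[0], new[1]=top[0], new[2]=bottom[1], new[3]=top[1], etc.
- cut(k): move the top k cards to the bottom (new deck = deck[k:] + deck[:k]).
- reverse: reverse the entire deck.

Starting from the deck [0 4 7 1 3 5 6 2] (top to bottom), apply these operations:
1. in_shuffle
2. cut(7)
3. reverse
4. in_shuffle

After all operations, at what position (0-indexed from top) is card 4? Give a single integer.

After op 1 (in_shuffle): [3 0 5 4 6 7 2 1]
After op 2 (cut(7)): [1 3 0 5 4 6 7 2]
After op 3 (reverse): [2 7 6 4 5 0 3 1]
After op 4 (in_shuffle): [5 2 0 7 3 6 1 4]
Card 4 is at position 7.

Answer: 7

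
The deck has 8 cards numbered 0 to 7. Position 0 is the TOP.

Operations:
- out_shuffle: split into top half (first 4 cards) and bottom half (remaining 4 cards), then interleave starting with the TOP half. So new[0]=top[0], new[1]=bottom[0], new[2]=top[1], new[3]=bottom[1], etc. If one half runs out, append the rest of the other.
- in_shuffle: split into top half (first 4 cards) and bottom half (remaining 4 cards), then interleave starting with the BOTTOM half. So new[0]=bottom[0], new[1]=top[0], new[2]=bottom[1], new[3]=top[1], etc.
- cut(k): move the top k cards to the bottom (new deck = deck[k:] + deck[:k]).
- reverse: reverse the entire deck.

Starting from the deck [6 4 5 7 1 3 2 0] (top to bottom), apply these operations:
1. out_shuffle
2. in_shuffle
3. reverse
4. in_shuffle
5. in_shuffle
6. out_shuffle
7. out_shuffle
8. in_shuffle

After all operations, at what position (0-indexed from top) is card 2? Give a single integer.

After op 1 (out_shuffle): [6 1 4 3 5 2 7 0]
After op 2 (in_shuffle): [5 6 2 1 7 4 0 3]
After op 3 (reverse): [3 0 4 7 1 2 6 5]
After op 4 (in_shuffle): [1 3 2 0 6 4 5 7]
After op 5 (in_shuffle): [6 1 4 3 5 2 7 0]
After op 6 (out_shuffle): [6 5 1 2 4 7 3 0]
After op 7 (out_shuffle): [6 4 5 7 1 3 2 0]
After op 8 (in_shuffle): [1 6 3 4 2 5 0 7]
Card 2 is at position 4.

Answer: 4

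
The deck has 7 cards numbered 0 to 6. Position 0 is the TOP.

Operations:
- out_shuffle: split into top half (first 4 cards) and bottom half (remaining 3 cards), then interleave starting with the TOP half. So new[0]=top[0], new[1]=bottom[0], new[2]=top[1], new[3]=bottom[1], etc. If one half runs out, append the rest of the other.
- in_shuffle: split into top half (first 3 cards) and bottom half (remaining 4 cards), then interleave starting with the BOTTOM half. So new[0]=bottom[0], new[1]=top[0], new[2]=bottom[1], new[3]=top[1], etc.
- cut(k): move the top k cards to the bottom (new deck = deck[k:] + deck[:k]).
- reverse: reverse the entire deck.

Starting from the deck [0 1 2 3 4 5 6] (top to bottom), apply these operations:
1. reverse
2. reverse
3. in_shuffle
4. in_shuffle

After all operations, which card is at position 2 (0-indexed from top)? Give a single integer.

Answer: 5

Derivation:
After op 1 (reverse): [6 5 4 3 2 1 0]
After op 2 (reverse): [0 1 2 3 4 5 6]
After op 3 (in_shuffle): [3 0 4 1 5 2 6]
After op 4 (in_shuffle): [1 3 5 0 2 4 6]
Position 2: card 5.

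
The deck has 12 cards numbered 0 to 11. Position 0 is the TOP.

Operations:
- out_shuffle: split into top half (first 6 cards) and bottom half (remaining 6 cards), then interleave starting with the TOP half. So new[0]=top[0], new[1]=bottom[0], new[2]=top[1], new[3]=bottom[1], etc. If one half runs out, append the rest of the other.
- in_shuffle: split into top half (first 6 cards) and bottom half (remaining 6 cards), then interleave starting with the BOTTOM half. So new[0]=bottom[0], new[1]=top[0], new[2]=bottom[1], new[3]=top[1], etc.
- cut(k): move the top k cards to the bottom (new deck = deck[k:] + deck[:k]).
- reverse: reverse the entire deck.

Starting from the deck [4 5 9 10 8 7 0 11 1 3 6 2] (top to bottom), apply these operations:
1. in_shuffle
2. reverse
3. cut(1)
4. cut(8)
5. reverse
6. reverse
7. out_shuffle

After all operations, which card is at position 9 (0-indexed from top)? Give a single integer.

After op 1 (in_shuffle): [0 4 11 5 1 9 3 10 6 8 2 7]
After op 2 (reverse): [7 2 8 6 10 3 9 1 5 11 4 0]
After op 3 (cut(1)): [2 8 6 10 3 9 1 5 11 4 0 7]
After op 4 (cut(8)): [11 4 0 7 2 8 6 10 3 9 1 5]
After op 5 (reverse): [5 1 9 3 10 6 8 2 7 0 4 11]
After op 6 (reverse): [11 4 0 7 2 8 6 10 3 9 1 5]
After op 7 (out_shuffle): [11 6 4 10 0 3 7 9 2 1 8 5]
Position 9: card 1.

Answer: 1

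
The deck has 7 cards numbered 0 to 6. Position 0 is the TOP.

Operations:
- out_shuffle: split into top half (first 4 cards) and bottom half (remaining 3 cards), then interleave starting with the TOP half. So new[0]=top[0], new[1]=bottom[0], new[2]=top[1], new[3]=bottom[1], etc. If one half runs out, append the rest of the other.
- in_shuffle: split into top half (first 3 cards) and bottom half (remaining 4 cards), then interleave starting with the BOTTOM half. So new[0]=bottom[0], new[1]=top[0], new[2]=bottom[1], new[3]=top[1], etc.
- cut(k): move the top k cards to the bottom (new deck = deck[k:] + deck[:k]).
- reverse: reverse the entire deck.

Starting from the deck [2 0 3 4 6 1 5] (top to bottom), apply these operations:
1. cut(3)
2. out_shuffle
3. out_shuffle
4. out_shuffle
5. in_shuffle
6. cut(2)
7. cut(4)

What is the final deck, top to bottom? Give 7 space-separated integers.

After op 1 (cut(3)): [4 6 1 5 2 0 3]
After op 2 (out_shuffle): [4 2 6 0 1 3 5]
After op 3 (out_shuffle): [4 1 2 3 6 5 0]
After op 4 (out_shuffle): [4 6 1 5 2 0 3]
After op 5 (in_shuffle): [5 4 2 6 0 1 3]
After op 6 (cut(2)): [2 6 0 1 3 5 4]
After op 7 (cut(4)): [3 5 4 2 6 0 1]

Answer: 3 5 4 2 6 0 1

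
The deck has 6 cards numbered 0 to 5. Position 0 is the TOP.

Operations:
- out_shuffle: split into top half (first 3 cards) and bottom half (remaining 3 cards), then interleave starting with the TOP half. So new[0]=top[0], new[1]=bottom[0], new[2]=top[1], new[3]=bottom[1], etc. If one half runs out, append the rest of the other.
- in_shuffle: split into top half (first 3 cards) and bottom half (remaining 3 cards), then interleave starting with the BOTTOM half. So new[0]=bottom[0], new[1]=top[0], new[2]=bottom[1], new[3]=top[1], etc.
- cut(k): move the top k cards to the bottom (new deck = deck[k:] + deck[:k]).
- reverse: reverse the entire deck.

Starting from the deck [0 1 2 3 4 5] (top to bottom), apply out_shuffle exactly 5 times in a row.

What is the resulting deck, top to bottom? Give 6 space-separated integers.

After op 1 (out_shuffle): [0 3 1 4 2 5]
After op 2 (out_shuffle): [0 4 3 2 1 5]
After op 3 (out_shuffle): [0 2 4 1 3 5]
After op 4 (out_shuffle): [0 1 2 3 4 5]
After op 5 (out_shuffle): [0 3 1 4 2 5]

Answer: 0 3 1 4 2 5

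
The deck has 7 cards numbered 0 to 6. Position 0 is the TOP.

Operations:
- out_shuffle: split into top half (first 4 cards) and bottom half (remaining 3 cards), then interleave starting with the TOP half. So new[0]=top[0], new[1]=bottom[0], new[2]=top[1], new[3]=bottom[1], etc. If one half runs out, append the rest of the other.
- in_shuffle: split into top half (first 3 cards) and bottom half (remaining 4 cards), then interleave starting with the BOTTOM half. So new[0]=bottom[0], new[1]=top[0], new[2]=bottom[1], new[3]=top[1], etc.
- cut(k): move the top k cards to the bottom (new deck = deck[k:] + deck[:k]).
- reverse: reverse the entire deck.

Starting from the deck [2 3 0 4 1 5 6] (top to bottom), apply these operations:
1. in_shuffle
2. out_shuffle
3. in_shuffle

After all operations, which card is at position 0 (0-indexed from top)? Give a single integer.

Answer: 0

Derivation:
After op 1 (in_shuffle): [4 2 1 3 5 0 6]
After op 2 (out_shuffle): [4 5 2 0 1 6 3]
After op 3 (in_shuffle): [0 4 1 5 6 2 3]
Position 0: card 0.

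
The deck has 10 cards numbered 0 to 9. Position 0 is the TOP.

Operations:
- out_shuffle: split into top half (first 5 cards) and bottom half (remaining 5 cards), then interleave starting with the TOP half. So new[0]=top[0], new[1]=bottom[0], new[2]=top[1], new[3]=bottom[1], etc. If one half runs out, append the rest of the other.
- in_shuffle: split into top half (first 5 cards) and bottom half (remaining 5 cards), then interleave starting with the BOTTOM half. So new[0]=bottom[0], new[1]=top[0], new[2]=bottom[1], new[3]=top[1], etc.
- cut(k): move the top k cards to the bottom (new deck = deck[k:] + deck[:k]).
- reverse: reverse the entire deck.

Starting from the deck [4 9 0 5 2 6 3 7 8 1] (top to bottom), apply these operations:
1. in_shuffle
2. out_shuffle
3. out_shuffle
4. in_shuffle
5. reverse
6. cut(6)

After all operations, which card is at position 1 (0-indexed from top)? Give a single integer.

Answer: 8

Derivation:
After op 1 (in_shuffle): [6 4 3 9 7 0 8 5 1 2]
After op 2 (out_shuffle): [6 0 4 8 3 5 9 1 7 2]
After op 3 (out_shuffle): [6 5 0 9 4 1 8 7 3 2]
After op 4 (in_shuffle): [1 6 8 5 7 0 3 9 2 4]
After op 5 (reverse): [4 2 9 3 0 7 5 8 6 1]
After op 6 (cut(6)): [5 8 6 1 4 2 9 3 0 7]
Position 1: card 8.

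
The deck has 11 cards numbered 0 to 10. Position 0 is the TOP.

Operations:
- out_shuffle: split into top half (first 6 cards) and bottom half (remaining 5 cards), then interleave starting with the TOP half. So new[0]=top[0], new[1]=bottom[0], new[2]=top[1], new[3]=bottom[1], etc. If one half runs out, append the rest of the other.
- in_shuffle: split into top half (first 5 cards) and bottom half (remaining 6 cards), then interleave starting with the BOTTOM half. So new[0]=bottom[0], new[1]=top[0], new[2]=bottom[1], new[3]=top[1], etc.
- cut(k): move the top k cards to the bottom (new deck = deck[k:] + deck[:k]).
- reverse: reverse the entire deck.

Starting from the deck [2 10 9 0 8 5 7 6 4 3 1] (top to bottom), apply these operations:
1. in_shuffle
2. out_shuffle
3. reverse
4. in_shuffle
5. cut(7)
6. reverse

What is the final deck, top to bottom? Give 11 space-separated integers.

After op 1 (in_shuffle): [5 2 7 10 6 9 4 0 3 8 1]
After op 2 (out_shuffle): [5 4 2 0 7 3 10 8 6 1 9]
After op 3 (reverse): [9 1 6 8 10 3 7 0 2 4 5]
After op 4 (in_shuffle): [3 9 7 1 0 6 2 8 4 10 5]
After op 5 (cut(7)): [8 4 10 5 3 9 7 1 0 6 2]
After op 6 (reverse): [2 6 0 1 7 9 3 5 10 4 8]

Answer: 2 6 0 1 7 9 3 5 10 4 8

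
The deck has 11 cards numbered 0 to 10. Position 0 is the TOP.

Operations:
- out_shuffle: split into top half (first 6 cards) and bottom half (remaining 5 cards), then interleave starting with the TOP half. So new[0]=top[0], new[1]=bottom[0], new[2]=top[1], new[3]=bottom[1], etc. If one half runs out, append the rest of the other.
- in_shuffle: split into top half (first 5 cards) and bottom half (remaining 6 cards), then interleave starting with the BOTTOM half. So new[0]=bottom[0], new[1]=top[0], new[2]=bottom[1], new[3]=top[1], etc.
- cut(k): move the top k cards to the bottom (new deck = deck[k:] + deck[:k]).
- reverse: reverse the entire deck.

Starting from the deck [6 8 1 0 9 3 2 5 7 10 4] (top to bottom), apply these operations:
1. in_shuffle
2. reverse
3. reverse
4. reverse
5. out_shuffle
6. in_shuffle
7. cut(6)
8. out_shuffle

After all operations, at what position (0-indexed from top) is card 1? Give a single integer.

Answer: 8

Derivation:
After op 1 (in_shuffle): [3 6 2 8 5 1 7 0 10 9 4]
After op 2 (reverse): [4 9 10 0 7 1 5 8 2 6 3]
After op 3 (reverse): [3 6 2 8 5 1 7 0 10 9 4]
After op 4 (reverse): [4 9 10 0 7 1 5 8 2 6 3]
After op 5 (out_shuffle): [4 5 9 8 10 2 0 6 7 3 1]
After op 6 (in_shuffle): [2 4 0 5 6 9 7 8 3 10 1]
After op 7 (cut(6)): [7 8 3 10 1 2 4 0 5 6 9]
After op 8 (out_shuffle): [7 4 8 0 3 5 10 6 1 9 2]
Card 1 is at position 8.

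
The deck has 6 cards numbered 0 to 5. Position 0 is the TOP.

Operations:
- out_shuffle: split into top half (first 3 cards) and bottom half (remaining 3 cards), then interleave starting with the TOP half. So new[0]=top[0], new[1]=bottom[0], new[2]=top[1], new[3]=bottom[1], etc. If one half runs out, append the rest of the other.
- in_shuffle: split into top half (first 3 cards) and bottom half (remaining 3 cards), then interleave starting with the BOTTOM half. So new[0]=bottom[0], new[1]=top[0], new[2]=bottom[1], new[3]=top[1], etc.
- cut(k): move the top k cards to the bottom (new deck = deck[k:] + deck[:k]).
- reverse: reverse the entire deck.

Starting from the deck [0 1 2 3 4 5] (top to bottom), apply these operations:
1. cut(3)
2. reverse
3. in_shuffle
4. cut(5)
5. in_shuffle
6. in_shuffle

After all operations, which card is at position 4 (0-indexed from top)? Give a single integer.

After op 1 (cut(3)): [3 4 5 0 1 2]
After op 2 (reverse): [2 1 0 5 4 3]
After op 3 (in_shuffle): [5 2 4 1 3 0]
After op 4 (cut(5)): [0 5 2 4 1 3]
After op 5 (in_shuffle): [4 0 1 5 3 2]
After op 6 (in_shuffle): [5 4 3 0 2 1]
Position 4: card 2.

Answer: 2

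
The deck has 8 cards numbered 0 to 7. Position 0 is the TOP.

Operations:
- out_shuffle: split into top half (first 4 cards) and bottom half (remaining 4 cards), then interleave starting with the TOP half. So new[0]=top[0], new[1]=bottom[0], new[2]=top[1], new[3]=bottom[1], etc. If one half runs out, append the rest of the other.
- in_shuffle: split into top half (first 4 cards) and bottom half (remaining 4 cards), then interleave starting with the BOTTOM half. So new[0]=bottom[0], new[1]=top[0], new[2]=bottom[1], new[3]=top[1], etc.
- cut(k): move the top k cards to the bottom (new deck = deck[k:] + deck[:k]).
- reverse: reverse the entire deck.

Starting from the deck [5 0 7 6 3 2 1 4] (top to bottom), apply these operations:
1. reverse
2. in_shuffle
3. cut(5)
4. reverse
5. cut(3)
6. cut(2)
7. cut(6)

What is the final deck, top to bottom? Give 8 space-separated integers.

After op 1 (reverse): [4 1 2 3 6 7 0 5]
After op 2 (in_shuffle): [6 4 7 1 0 2 5 3]
After op 3 (cut(5)): [2 5 3 6 4 7 1 0]
After op 4 (reverse): [0 1 7 4 6 3 5 2]
After op 5 (cut(3)): [4 6 3 5 2 0 1 7]
After op 6 (cut(2)): [3 5 2 0 1 7 4 6]
After op 7 (cut(6)): [4 6 3 5 2 0 1 7]

Answer: 4 6 3 5 2 0 1 7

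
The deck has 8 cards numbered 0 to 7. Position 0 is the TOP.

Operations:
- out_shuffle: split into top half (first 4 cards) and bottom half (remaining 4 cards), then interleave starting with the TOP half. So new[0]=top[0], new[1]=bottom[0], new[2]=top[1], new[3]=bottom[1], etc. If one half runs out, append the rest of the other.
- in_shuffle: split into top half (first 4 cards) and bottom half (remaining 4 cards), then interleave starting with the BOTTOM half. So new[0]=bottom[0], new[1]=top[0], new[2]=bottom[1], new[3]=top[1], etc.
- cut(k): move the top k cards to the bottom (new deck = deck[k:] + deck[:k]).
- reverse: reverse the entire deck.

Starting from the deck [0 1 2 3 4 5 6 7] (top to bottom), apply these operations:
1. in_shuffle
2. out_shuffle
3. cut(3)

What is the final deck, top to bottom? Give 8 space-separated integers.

Answer: 2 5 7 1 3 4 6 0

Derivation:
After op 1 (in_shuffle): [4 0 5 1 6 2 7 3]
After op 2 (out_shuffle): [4 6 0 2 5 7 1 3]
After op 3 (cut(3)): [2 5 7 1 3 4 6 0]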